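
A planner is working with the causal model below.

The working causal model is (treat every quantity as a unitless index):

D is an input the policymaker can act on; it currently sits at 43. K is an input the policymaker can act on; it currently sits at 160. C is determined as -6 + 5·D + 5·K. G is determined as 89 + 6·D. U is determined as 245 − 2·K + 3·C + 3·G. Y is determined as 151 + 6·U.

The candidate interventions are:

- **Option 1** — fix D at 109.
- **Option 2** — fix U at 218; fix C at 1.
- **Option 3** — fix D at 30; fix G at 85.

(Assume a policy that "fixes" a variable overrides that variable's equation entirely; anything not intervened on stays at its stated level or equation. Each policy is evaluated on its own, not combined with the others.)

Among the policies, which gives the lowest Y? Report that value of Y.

Option 1 (D := 109):
  D = 109
  K = 160
  C = -6 + 5·109 + 5·160 = 1339
  G = 89 + 6·109 = 743
  U = 245 − 2·160 + 3·1339 + 3·743 = 6171
  Y = 151 + 6·6171 = 37177
Option 2 (U := 218, C := 1):
  D = 43
  K = 160
  C = 1
  G = 89 + 6·43 = 347
  U = 218
  Y = 151 + 6·218 = 1459
Option 3 (D := 30, G := 85):
  D = 30
  K = 160
  C = -6 + 5·30 + 5·160 = 944
  G = 85
  U = 245 − 2·160 + 3·944 + 3·85 = 3012
  Y = 151 + 6·3012 = 18223
Comparing — Option 1: Y=37177, Option 2: Y=1459, Option 3: Y=18223. Lowest is 1459 (Option 2).

1459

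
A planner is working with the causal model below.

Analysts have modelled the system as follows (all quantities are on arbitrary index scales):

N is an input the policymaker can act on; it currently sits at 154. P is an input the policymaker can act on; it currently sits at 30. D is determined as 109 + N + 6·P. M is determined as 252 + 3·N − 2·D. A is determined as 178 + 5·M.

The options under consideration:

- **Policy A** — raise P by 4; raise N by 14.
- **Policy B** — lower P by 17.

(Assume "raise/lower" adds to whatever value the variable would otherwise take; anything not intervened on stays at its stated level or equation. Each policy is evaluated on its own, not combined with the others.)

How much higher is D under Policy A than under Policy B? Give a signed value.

Policy A (P + 4, N + 14):
  N = 154 + 14 = 168
  P = 30 + 4 = 34
  D = 109 + 168 + 6·34 = 481
Policy B (P − 17):
  N = 154
  P = 30 − 17 = 13
  D = 109 + 154 + 6·13 = 341
D: 481 − 341 = 140

140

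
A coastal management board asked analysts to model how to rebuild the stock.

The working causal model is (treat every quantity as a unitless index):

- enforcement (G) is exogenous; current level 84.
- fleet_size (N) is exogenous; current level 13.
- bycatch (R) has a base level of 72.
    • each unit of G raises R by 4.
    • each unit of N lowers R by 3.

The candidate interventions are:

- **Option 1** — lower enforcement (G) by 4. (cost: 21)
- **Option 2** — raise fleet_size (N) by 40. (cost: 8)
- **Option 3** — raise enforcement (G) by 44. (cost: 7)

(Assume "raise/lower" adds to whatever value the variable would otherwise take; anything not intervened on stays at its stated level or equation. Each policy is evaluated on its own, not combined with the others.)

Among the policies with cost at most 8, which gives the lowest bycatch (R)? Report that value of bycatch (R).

249

Option 2 (N + 40):
  G = 84
  N = 13 + 40 = 53
  R = 72 + 4·84 − 3·53 = 249
Option 3 (G + 44):
  G = 84 + 44 = 128
  N = 13
  R = 72 + 4·128 − 3·13 = 545
Comparing — Option 2: R=249, Option 3: R=545. Lowest is 249 (Option 2).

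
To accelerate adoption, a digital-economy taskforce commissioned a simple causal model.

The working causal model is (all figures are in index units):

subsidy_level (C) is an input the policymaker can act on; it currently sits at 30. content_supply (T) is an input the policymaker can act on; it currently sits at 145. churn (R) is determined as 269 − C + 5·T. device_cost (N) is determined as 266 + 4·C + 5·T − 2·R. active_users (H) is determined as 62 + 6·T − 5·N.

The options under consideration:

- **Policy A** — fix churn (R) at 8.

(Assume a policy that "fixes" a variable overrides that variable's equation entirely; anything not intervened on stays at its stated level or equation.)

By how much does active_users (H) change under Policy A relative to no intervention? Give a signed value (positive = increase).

Baseline:
  C = 30
  T = 145
  R = 269 − 30 + 5·145 = 964
  N = 266 + 4·30 + 5·145 − 2·964 = -817
  H = 62 + 6·145 − 5·(-817) = 5017
Policy A (R := 8):
  C = 30
  T = 145
  R = 8
  N = 266 + 4·30 + 5·145 − 2·8 = 1095
  H = 62 + 6·145 − 5·1095 = -4543
Change in H: -4543 − 5017 = -9560

-9560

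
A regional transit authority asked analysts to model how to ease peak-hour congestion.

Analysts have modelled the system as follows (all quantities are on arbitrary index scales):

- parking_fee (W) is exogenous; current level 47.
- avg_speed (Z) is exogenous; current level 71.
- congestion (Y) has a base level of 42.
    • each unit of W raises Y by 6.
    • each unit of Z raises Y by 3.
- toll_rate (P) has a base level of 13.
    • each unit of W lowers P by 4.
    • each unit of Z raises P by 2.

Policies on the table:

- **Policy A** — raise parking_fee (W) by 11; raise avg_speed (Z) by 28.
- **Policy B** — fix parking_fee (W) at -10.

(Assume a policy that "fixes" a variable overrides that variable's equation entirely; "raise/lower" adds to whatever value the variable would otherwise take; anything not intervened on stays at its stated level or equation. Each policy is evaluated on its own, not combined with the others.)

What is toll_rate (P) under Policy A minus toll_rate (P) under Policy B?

Policy A (W + 11, Z + 28):
  W = 47 + 11 = 58
  Z = 71 + 28 = 99
  P = 13 − 4·58 + 2·99 = -21
Policy B (W := -10):
  W = -10
  Z = 71
  P = 13 − 4·(-10) + 2·71 = 195
P: -21 − 195 = -216

-216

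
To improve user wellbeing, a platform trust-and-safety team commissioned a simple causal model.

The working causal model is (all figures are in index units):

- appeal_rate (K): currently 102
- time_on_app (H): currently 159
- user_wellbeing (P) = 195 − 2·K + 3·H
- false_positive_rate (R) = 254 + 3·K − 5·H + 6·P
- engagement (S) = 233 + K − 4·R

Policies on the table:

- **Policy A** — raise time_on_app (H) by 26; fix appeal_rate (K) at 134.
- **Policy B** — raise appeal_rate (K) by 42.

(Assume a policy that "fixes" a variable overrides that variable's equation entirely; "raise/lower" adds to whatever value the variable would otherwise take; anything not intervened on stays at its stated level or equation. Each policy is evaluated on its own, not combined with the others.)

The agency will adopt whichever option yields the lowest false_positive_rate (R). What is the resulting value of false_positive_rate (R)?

2195

Policy A (H + 26, K := 134):
  K = 134
  H = 159 + 26 = 185
  P = 195 − 2·134 + 3·185 = 482
  R = 254 + 3·134 − 5·185 + 6·482 = 2623
Policy B (K + 42):
  K = 102 + 42 = 144
  H = 159
  P = 195 − 2·144 + 3·159 = 384
  R = 254 + 3·144 − 5·159 + 6·384 = 2195
Comparing — Policy A: R=2623, Policy B: R=2195. Lowest is 2195 (Policy B).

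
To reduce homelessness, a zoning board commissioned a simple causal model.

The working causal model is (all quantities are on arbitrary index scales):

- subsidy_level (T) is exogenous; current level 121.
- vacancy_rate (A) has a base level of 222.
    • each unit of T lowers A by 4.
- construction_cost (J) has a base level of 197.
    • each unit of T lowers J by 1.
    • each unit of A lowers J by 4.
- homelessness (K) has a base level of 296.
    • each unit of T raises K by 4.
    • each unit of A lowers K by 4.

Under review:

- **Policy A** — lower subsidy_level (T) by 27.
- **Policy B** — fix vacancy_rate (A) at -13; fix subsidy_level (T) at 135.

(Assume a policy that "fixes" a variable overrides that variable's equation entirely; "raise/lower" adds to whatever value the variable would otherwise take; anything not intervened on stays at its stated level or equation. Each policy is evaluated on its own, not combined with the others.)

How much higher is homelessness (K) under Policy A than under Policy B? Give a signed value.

Policy A (T − 27):
  T = 121 − 27 = 94
  A = 222 − 4·94 = -154
  K = 296 + 4·94 − 4·(-154) = 1288
Policy B (A := -13, T := 135):
  T = 135
  A = -13
  K = 296 + 4·135 − 4·(-13) = 888
K: 1288 − 888 = 400

400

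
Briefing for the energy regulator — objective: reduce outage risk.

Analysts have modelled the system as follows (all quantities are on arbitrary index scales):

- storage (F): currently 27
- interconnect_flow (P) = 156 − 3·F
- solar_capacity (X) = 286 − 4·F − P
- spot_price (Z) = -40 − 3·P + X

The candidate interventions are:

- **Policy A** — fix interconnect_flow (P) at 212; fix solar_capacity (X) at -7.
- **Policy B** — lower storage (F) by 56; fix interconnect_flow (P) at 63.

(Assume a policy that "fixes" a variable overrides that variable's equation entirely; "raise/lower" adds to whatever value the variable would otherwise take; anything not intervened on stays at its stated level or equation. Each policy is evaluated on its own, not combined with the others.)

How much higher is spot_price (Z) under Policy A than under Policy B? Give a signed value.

-793

Policy A (P := 212, X := -7):
  F = 27
  P = 212
  X = -7
  Z = -40 − 3·212 + (-7) = -683
Policy B (F − 56, P := 63):
  F = 27 − 56 = -29
  P = 63
  X = 286 − 4·(-29) − 63 = 339
  Z = -40 − 3·63 + 339 = 110
Z: -683 − 110 = -793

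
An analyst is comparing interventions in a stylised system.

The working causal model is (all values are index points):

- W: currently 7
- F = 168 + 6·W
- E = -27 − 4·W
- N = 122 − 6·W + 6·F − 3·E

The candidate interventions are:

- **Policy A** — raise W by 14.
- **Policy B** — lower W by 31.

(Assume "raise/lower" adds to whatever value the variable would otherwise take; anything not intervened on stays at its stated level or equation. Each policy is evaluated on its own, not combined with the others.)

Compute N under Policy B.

Policy B (W − 31):
  W = 7 − 31 = -24
  F = 168 + 6·(-24) = 24
  E = -27 − 4·(-24) = 69
  N = 122 − 6·(-24) + 6·24 − 3·69 = 203

203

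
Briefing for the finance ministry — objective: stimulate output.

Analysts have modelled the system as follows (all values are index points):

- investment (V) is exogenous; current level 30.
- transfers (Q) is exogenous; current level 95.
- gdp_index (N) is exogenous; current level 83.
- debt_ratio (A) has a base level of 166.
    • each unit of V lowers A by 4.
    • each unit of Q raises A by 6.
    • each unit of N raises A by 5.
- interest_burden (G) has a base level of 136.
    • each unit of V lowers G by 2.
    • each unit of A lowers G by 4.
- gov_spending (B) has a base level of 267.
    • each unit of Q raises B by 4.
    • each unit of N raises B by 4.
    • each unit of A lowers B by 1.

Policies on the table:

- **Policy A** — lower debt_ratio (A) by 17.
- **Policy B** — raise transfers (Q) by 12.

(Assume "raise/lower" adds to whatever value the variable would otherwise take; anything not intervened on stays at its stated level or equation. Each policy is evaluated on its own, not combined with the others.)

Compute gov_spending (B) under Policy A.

-35

Policy A (A − 17):
  V = 30
  Q = 95
  N = 83
  A = 166 − 4·30 + 6·95 + 5·83 (−17 from intervention) = 1014
  B = 267 + 4·95 + 4·83 − 1014 = -35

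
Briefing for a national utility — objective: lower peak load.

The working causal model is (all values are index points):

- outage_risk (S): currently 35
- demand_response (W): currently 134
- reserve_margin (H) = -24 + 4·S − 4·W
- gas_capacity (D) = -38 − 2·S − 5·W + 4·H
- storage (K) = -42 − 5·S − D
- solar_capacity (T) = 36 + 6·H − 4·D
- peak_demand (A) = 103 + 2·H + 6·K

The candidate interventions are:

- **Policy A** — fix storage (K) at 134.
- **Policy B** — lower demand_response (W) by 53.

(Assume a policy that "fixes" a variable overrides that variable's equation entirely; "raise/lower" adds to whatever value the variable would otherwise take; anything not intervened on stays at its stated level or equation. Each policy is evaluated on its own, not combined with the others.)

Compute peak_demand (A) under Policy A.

67

Policy A (K := 134):
  S = 35
  W = 134
  H = -24 + 4·35 − 4·134 = -420
  D = -38 − 2·35 − 5·134 + 4·(-420) = -2458
  K = 134
  A = 103 + 2·(-420) + 6·134 = 67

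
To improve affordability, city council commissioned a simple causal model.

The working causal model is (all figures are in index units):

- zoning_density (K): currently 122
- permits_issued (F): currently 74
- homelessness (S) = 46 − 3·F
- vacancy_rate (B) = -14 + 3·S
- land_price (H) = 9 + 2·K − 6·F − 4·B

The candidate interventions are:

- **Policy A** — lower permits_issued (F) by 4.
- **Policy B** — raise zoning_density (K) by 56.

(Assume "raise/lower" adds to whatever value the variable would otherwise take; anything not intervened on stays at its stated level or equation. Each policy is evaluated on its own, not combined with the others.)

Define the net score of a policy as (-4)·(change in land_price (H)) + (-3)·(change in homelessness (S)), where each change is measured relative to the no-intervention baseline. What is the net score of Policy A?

Baseline:
  K = 122
  F = 74
  S = 46 − 3·74 = -176
  B = -14 + 3·(-176) = -542
  H = 9 + 2·122 − 6·74 − 4·(-542) = 1977
Policy A (F − 4):
  K = 122
  F = 74 − 4 = 70
  S = 46 − 3·70 = -164
  B = -14 + 3·(-164) = -506
  H = 9 + 2·122 − 6·70 − 4·(-506) = 1857
ΔH = 1857 − 1977 = -120; ΔS = -164 − (-176) = 12
Score = (-4)·(-120) + (-3)·12 = 444

444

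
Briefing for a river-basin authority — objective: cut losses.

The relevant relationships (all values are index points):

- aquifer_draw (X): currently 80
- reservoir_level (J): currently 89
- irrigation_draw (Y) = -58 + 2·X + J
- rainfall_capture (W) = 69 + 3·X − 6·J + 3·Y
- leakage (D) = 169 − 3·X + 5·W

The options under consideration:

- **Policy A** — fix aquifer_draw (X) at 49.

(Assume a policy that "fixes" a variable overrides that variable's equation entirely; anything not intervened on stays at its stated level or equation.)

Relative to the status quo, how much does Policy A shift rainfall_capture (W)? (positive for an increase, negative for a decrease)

-279

Baseline:
  X = 80
  J = 89
  Y = -58 + 2·80 + 89 = 191
  W = 69 + 3·80 − 6·89 + 3·191 = 348
Policy A (X := 49):
  X = 49
  J = 89
  Y = -58 + 2·49 + 89 = 129
  W = 69 + 3·49 − 6·89 + 3·129 = 69
Change in W: 69 − 348 = -279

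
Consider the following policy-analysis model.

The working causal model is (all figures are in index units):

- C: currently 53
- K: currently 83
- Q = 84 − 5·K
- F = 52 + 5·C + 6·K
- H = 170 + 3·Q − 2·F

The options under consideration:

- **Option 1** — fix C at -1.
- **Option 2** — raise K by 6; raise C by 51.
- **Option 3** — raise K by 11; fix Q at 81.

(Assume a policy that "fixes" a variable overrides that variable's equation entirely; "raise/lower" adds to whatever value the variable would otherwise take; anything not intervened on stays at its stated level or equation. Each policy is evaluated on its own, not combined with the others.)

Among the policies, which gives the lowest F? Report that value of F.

Option 1 (C := -1):
  C = -1
  K = 83
  F = 52 + 5·(-1) + 6·83 = 545
Option 2 (K + 6, C + 51):
  C = 53 + 51 = 104
  K = 83 + 6 = 89
  F = 52 + 5·104 + 6·89 = 1106
Option 3 (K + 11, Q := 81):
  C = 53
  K = 83 + 11 = 94
  F = 52 + 5·53 + 6·94 = 881
Comparing — Option 1: F=545, Option 2: F=1106, Option 3: F=881. Lowest is 545 (Option 1).

545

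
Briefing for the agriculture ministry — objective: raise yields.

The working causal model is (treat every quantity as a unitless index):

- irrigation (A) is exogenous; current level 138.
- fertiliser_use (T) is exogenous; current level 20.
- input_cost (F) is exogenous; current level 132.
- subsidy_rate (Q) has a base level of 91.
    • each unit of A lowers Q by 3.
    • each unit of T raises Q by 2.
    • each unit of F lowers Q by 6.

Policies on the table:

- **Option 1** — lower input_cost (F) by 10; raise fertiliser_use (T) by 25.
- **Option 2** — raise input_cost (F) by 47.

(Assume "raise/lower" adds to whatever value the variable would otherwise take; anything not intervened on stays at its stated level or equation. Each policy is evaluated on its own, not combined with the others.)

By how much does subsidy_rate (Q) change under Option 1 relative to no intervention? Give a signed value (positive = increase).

110

Baseline:
  A = 138
  T = 20
  F = 132
  Q = 91 − 3·138 + 2·20 − 6·132 = -1075
Option 1 (F − 10, T + 25):
  A = 138
  T = 20 + 25 = 45
  F = 132 − 10 = 122
  Q = 91 − 3·138 + 2·45 − 6·122 = -965
Change in Q: -965 − (-1075) = 110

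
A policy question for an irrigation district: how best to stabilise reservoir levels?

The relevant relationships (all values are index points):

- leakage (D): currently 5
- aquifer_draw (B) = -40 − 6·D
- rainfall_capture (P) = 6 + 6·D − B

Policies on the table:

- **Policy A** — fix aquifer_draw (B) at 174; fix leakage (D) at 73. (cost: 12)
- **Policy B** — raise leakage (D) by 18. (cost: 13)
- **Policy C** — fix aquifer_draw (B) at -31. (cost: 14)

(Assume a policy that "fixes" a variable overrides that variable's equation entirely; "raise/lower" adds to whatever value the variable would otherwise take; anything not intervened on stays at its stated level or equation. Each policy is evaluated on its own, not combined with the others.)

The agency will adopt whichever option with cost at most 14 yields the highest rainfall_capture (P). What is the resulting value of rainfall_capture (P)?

Policy A (B := 174, D := 73):
  D = 73
  B = 174
  P = 6 + 6·73 − 174 = 270
Policy B (D + 18):
  D = 5 + 18 = 23
  B = -40 − 6·23 = -178
  P = 6 + 6·23 − (-178) = 322
Policy C (B := -31):
  D = 5
  B = -31
  P = 6 + 6·5 − (-31) = 67
Comparing — Policy A: P=270, Policy B: P=322, Policy C: P=67. Highest is 322 (Policy B).

322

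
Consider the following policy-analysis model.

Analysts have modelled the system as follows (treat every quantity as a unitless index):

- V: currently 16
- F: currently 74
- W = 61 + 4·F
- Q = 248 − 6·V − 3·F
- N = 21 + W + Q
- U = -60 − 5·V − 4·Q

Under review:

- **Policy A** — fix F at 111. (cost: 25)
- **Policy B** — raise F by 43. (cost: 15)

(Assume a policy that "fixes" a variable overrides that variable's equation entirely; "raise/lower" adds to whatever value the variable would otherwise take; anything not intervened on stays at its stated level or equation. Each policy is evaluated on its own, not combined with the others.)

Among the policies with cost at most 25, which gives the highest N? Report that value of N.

351

Policy A (F := 111):
  V = 16
  F = 111
  W = 61 + 4·111 = 505
  Q = 248 − 6·16 − 3·111 = -181
  N = 21 + 505 + (-181) = 345
Policy B (F + 43):
  V = 16
  F = 74 + 43 = 117
  W = 61 + 4·117 = 529
  Q = 248 − 6·16 − 3·117 = -199
  N = 21 + 529 + (-199) = 351
Comparing — Policy A: N=345, Policy B: N=351. Highest is 351 (Policy B).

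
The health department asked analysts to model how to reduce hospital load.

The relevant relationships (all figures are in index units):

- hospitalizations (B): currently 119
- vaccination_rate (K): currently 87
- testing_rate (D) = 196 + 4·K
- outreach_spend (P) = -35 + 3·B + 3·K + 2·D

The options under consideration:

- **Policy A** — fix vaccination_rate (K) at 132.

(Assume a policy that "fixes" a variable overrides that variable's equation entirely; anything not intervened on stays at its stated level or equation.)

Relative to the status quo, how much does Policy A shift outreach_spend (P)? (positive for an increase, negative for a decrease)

Baseline:
  B = 119
  K = 87
  D = 196 + 4·87 = 544
  P = -35 + 3·119 + 3·87 + 2·544 = 1671
Policy A (K := 132):
  B = 119
  K = 132
  D = 196 + 4·132 = 724
  P = -35 + 3·119 + 3·132 + 2·724 = 2166
Change in P: 2166 − 1671 = 495

495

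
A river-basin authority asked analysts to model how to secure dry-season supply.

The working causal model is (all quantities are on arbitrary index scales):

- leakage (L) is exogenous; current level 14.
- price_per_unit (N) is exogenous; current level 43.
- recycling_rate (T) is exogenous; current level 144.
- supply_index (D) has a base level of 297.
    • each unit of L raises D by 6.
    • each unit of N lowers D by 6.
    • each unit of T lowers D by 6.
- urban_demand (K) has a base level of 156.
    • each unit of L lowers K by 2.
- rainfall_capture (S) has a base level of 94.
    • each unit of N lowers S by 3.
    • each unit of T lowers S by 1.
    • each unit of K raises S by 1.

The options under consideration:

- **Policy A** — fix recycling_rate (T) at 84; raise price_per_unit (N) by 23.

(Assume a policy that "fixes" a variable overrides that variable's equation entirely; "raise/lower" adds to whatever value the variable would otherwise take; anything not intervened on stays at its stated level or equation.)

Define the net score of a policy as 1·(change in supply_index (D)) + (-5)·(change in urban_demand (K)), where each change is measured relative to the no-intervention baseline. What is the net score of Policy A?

Baseline:
  L = 14
  N = 43
  T = 144
  D = 297 + 6·14 − 6·43 − 6·144 = -741
  K = 156 − 2·14 = 128
Policy A (T := 84, N + 23):
  L = 14
  N = 43 + 23 = 66
  T = 84
  D = 297 + 6·14 − 6·66 − 6·84 = -519
  K = 156 − 2·14 = 128
ΔD = -519 − (-741) = 222; ΔK = 128 − 128 = 0
Score = 1·222 + (-5)·0 = 222

222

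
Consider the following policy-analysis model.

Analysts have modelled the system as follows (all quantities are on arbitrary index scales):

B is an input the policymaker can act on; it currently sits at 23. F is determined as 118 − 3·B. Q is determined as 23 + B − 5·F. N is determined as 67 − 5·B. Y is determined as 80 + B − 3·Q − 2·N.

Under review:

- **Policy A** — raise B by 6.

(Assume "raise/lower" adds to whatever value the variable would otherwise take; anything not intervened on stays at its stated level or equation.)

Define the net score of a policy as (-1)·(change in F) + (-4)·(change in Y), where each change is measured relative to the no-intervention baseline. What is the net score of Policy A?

Baseline:
  B = 23
  F = 118 − 3·23 = 49
  Q = 23 + 23 − 5·49 = -199
  N = 67 − 5·23 = -48
  Y = 80 + 23 − 3·(-199) − 2·(-48) = 796
Policy A (B + 6):
  B = 23 + 6 = 29
  F = 118 − 3·29 = 31
  Q = 23 + 29 − 5·31 = -103
  N = 67 − 5·29 = -78
  Y = 80 + 29 − 3·(-103) − 2·(-78) = 574
ΔF = 31 − 49 = -18; ΔY = 574 − 796 = -222
Score = (-1)·(-18) + (-4)·(-222) = 906

906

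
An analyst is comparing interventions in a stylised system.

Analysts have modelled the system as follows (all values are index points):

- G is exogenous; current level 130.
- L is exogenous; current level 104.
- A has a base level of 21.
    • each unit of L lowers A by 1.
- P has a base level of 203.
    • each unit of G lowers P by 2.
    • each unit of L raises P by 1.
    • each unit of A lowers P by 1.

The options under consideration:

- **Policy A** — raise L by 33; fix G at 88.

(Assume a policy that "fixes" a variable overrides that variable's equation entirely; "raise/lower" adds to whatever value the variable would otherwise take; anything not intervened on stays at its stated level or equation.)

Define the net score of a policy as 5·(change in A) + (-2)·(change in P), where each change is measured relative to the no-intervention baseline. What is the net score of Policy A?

-465

Baseline:
  G = 130
  L = 104
  A = 21 − 104 = -83
  P = 203 − 2·130 + 104 − (-83) = 130
Policy A (L + 33, G := 88):
  G = 88
  L = 104 + 33 = 137
  A = 21 − 137 = -116
  P = 203 − 2·88 + 137 − (-116) = 280
ΔA = -116 − (-83) = -33; ΔP = 280 − 130 = 150
Score = 5·(-33) + (-2)·150 = -465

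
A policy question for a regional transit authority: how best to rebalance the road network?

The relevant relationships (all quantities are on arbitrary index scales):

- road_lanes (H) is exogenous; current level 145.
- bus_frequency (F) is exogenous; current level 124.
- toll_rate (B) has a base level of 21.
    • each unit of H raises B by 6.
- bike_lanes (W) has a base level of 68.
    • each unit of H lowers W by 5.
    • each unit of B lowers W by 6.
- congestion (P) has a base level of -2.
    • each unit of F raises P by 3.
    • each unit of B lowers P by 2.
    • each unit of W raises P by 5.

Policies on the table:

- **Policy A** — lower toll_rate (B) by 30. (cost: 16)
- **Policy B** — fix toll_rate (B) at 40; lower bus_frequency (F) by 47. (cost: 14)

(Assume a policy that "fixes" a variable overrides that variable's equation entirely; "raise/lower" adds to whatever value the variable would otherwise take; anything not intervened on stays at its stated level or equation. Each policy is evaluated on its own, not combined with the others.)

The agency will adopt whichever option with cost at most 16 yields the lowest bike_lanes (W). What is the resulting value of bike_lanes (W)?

-5823

Policy A (B − 30):
  H = 145
  B = 21 + 6·145 (−30 from intervention) = 861
  W = 68 − 5·145 − 6·861 = -5823
Policy B (B := 40, F − 47):
  H = 145
  B = 40
  W = 68 − 5·145 − 6·40 = -897
Comparing — Policy A: W=-5823, Policy B: W=-897. Lowest is -5823 (Policy A).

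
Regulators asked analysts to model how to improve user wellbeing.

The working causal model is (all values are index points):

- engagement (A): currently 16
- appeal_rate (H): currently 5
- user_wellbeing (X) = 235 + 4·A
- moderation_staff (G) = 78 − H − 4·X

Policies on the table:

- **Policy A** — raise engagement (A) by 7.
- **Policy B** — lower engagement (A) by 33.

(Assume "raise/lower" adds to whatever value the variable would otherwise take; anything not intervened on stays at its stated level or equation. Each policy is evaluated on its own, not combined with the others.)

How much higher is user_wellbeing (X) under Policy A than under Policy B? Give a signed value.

160

Policy A (A + 7):
  A = 16 + 7 = 23
  X = 235 + 4·23 = 327
Policy B (A − 33):
  A = 16 − 33 = -17
  X = 235 + 4·(-17) = 167
X: 327 − 167 = 160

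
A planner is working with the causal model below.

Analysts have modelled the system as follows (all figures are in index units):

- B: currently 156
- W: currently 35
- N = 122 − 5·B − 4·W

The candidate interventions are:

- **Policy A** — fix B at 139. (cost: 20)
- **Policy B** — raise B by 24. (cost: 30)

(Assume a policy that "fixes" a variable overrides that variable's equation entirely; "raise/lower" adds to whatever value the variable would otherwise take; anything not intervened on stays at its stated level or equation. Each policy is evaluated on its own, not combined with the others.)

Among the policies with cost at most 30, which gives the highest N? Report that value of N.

-713

Policy A (B := 139):
  B = 139
  W = 35
  N = 122 − 5·139 − 4·35 = -713
Policy B (B + 24):
  B = 156 + 24 = 180
  W = 35
  N = 122 − 5·180 − 4·35 = -918
Comparing — Policy A: N=-713, Policy B: N=-918. Highest is -713 (Policy A).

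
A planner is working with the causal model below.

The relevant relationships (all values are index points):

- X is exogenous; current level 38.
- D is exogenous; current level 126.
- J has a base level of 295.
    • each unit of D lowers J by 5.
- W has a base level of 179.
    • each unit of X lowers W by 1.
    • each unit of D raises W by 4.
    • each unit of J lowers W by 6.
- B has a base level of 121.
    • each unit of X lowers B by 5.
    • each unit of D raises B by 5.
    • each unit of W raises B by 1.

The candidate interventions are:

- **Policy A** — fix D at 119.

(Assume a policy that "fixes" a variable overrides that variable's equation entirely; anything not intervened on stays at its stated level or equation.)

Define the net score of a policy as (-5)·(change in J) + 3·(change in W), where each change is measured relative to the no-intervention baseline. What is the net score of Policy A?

-889

Baseline:
  X = 38
  D = 126
  J = 295 − 5·126 = -335
  W = 179 − 38 + 4·126 − 6·(-335) = 2655
Policy A (D := 119):
  X = 38
  D = 119
  J = 295 − 5·119 = -300
  W = 179 − 38 + 4·119 − 6·(-300) = 2417
ΔJ = -300 − (-335) = 35; ΔW = 2417 − 2655 = -238
Score = (-5)·35 + 3·(-238) = -889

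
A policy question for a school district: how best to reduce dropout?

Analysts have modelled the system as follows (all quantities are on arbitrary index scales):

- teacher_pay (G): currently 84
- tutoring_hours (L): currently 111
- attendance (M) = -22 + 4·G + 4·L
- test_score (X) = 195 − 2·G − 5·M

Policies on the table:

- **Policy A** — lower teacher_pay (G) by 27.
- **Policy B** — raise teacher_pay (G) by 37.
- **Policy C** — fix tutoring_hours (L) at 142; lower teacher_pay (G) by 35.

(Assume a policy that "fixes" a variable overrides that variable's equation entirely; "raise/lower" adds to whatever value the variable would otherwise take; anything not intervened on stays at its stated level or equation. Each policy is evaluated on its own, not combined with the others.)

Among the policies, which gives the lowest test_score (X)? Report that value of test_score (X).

Policy A (G − 27):
  G = 84 − 27 = 57
  L = 111
  M = -22 + 4·57 + 4·111 = 650
  X = 195 − 2·57 − 5·650 = -3169
Policy B (G + 37):
  G = 84 + 37 = 121
  L = 111
  M = -22 + 4·121 + 4·111 = 906
  X = 195 − 2·121 − 5·906 = -4577
Policy C (L := 142, G − 35):
  G = 84 − 35 = 49
  L = 142
  M = -22 + 4·49 + 4·142 = 742
  X = 195 − 2·49 − 5·742 = -3613
Comparing — Policy A: X=-3169, Policy B: X=-4577, Policy C: X=-3613. Lowest is -4577 (Policy B).

-4577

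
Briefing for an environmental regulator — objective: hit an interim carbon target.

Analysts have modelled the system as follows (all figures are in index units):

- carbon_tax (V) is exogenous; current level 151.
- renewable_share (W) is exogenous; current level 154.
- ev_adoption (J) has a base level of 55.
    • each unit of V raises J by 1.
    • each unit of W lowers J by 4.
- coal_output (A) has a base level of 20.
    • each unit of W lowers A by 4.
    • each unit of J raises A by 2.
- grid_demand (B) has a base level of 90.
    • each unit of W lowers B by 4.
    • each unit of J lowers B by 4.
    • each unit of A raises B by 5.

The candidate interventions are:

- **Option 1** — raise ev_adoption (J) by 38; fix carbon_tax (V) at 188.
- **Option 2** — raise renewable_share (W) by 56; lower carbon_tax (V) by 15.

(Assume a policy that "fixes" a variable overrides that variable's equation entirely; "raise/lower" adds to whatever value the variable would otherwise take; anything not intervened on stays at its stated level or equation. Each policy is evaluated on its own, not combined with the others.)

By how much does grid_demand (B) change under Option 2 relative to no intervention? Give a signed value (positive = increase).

Baseline:
  V = 151
  W = 154
  J = 55 + 151 − 4·154 = -410
  A = 20 − 4·154 + 2·(-410) = -1416
  B = 90 − 4·154 − 4·(-410) + 5·(-1416) = -5966
Option 2 (W + 56, V − 15):
  V = 151 − 15 = 136
  W = 154 + 56 = 210
  J = 55 + 136 − 4·210 = -649
  A = 20 − 4·210 + 2·(-649) = -2118
  B = 90 − 4·210 − 4·(-649) + 5·(-2118) = -8744
Change in B: -8744 − (-5966) = -2778

-2778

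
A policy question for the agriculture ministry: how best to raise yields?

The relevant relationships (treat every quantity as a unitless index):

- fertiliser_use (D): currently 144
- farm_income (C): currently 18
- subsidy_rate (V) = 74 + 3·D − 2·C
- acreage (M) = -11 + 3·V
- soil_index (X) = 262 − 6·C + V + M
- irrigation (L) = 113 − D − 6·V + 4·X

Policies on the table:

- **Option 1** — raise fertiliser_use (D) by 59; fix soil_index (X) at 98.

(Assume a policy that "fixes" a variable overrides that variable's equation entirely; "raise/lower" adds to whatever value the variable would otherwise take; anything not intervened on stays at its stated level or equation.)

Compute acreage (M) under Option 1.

1930

Option 1 (D + 59, X := 98):
  D = 144 + 59 = 203
  C = 18
  V = 74 + 3·203 − 2·18 = 647
  M = -11 + 3·647 = 1930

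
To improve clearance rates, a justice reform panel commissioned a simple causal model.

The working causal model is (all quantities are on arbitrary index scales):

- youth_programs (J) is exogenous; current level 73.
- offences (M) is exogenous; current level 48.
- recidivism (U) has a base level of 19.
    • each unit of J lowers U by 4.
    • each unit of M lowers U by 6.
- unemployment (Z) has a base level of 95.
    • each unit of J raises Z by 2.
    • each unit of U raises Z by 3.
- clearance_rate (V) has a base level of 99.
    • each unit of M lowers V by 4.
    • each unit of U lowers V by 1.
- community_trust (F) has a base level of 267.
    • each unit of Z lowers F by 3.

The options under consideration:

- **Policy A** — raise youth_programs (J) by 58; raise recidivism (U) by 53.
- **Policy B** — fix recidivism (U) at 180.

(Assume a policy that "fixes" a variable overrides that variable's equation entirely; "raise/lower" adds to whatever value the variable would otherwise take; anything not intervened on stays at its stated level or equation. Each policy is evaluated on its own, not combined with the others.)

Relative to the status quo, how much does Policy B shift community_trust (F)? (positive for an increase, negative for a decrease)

-6669

Baseline:
  J = 73
  M = 48
  U = 19 − 4·73 − 6·48 = -561
  Z = 95 + 2·73 + 3·(-561) = -1442
  F = 267 − 3·(-1442) = 4593
Policy B (U := 180):
  J = 73
  M = 48
  U = 180
  Z = 95 + 2·73 + 3·180 = 781
  F = 267 − 3·781 = -2076
Change in F: -2076 − 4593 = -6669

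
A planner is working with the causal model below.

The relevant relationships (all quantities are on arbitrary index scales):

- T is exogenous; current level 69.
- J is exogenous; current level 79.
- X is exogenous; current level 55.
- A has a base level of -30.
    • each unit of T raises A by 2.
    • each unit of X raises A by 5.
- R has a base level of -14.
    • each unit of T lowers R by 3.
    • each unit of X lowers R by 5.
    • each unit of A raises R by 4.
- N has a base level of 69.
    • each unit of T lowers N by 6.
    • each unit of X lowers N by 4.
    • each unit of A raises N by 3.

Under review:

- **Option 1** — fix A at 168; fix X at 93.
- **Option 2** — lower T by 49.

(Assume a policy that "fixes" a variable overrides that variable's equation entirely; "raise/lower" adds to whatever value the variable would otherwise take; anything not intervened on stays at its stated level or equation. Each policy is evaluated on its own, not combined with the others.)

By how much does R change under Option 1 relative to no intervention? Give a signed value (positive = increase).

-1050

Baseline:
  T = 69
  X = 55
  A = -30 + 2·69 + 5·55 = 383
  R = -14 − 3·69 − 5·55 + 4·383 = 1036
Option 1 (A := 168, X := 93):
  T = 69
  X = 93
  A = 168
  R = -14 − 3·69 − 5·93 + 4·168 = -14
Change in R: -14 − 1036 = -1050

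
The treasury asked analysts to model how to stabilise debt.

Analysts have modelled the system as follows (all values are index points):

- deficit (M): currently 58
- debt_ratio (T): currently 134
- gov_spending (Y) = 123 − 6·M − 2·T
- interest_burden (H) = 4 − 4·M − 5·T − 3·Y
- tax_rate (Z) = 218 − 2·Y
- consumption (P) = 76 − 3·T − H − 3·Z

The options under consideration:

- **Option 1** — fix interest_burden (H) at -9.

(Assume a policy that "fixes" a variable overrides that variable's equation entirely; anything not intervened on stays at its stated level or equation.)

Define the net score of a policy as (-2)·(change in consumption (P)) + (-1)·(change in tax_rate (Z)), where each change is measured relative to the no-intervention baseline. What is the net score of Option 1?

-1180

Baseline:
  M = 58
  T = 134
  Y = 123 − 6·58 − 2·134 = -493
  H = 4 − 4·58 − 5·134 − 3·(-493) = 581
  Z = 218 − 2·(-493) = 1204
  P = 76 − 3·134 − 581 − 3·1204 = -4519
Option 1 (H := -9):
  M = 58
  T = 134
  Y = 123 − 6·58 − 2·134 = -493
  H = -9
  Z = 218 − 2·(-493) = 1204
  P = 76 − 3·134 − (-9) − 3·1204 = -3929
ΔP = -3929 − (-4519) = 590; ΔZ = 1204 − 1204 = 0
Score = (-2)·590 + (-1)·0 = -1180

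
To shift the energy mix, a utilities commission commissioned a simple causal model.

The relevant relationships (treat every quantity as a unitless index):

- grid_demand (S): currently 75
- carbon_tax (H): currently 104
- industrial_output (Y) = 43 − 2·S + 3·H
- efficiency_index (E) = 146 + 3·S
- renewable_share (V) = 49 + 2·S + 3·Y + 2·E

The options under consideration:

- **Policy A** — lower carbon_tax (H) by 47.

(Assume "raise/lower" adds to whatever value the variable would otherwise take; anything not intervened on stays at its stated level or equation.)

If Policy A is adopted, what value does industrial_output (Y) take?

Policy A (H − 47):
  S = 75
  H = 104 − 47 = 57
  Y = 43 − 2·75 + 3·57 = 64

64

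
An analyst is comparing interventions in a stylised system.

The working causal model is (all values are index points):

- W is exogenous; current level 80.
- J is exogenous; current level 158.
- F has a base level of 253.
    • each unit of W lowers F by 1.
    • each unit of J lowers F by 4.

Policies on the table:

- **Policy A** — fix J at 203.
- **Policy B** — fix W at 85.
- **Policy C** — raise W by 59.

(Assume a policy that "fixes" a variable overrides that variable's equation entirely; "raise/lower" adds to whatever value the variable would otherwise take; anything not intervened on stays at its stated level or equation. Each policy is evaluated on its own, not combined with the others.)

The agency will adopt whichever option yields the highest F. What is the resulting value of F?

Policy A (J := 203):
  W = 80
  J = 203
  F = 253 − 80 − 4·203 = -639
Policy B (W := 85):
  W = 85
  J = 158
  F = 253 − 85 − 4·158 = -464
Policy C (W + 59):
  W = 80 + 59 = 139
  J = 158
  F = 253 − 139 − 4·158 = -518
Comparing — Policy A: F=-639, Policy B: F=-464, Policy C: F=-518. Highest is -464 (Policy B).

-464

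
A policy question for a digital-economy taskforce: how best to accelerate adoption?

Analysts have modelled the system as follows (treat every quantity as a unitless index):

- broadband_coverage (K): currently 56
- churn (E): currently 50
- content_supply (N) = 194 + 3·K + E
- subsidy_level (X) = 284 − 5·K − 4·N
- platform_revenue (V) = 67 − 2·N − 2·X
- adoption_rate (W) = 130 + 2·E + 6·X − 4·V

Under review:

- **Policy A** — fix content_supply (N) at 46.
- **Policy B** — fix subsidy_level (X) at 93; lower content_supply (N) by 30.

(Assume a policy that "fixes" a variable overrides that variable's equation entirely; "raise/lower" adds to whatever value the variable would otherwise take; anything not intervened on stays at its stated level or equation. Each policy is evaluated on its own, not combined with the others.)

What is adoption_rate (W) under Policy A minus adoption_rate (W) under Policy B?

-6510

Policy A (N := 46):
  K = 56
  E = 50
  N = 46
  X = 284 − 5·56 − 4·46 = -180
  V = 67 − 2·46 − 2·(-180) = 335
  W = 130 + 2·50 + 6·(-180) − 4·335 = -2190
Policy B (X := 93, N − 30):
  K = 56
  E = 50
  N = 194 + 3·56 + 50 (−30 from intervention) = 382
  X = 93
  V = 67 − 2·382 − 2·93 = -883
  W = 130 + 2·50 + 6·93 − 4·(-883) = 4320
W: -2190 − 4320 = -6510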